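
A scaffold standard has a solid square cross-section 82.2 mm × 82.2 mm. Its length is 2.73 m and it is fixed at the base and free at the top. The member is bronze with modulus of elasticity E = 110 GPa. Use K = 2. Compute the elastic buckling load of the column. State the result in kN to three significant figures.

P_cr ≈ 139 kN

I = a⁴/12 = 82.2⁴/12 = 3.805×10^6 mm⁴
I = 3.805×10^6 mm⁴ = 3.805×10^-6 m⁴
Effective length L_e = K·L = 2 × 2.73 = 5.460 m
P_cr = π²EI / L_e² = π² × 110×10⁹ × 3.805×10^-6 / 5.460² = 1.386×10^5 N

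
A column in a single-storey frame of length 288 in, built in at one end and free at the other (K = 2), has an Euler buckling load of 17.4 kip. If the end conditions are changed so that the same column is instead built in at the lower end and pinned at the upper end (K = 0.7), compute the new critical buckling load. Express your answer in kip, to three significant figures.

P_cr ∝ 1/K², so P_cr,new = P_cr,old × (K_old/K_new)² = 17.4 × (2/0.7)²
= 17.4 × 8.163 = 142 kip

P_cr ≈ 142 kip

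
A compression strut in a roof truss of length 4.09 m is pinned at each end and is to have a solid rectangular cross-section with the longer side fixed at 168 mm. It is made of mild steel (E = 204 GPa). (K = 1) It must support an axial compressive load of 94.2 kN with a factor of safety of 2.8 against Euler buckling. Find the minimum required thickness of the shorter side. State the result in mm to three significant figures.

Required P_cr = n·P = 2.8 × 94.2 = 263.8 kN
L_e = K·L = 1 × 4.09 = 4.090 m
Required I = P_cr·L_e²/(π²E) = 2.638×10^5 × 4.090² / (π² × 2.04×10^11) = 2.191×10^-6 m⁴
I_req = 2.191×10^6 mm⁴
Rectangle, weak axis: I_min = h·b³/12 with h = 168 mm fixed  ⇒  b = (12I/h)^(1/3) = 53.9 mm

b ≈ 53.9 mm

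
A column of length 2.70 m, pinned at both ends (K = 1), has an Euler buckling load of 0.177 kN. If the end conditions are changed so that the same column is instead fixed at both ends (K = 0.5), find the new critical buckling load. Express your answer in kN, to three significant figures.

P_cr ∝ 1/K², so P_cr,new = P_cr,old × (K_old/K_new)² = 0.177 × (1/0.5)²
= 0.177 × 4.000 = 0.708 kN

P_cr ≈ 0.708 kN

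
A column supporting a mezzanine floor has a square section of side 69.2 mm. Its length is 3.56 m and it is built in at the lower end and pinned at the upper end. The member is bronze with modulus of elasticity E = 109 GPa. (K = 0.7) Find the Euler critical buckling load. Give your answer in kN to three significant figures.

I = a⁴/12 = 69.2⁴/12 = 1.911×10^6 mm⁴
I = 1.911×10^6 mm⁴ = 1.911×10^-6 m⁴
Effective length L_e = K·L = 0.7 × 3.56 = 2.492 m
P_cr = π²EI / L_e² = π² × 109×10⁹ × 1.911×10^-6 / 2.492² = 3.310×10^5 N

P_cr ≈ 331 kN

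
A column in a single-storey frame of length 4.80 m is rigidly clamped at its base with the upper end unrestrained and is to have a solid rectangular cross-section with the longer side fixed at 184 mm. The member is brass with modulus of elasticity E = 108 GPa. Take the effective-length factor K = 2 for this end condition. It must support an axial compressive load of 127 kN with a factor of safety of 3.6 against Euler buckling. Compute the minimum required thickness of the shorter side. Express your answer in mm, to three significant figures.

Required P_cr = n·P = 3.6 × 127 = 457.2 kN
L_e = K·L = 2 × 4.80 = 9.600 m
Required I = P_cr·L_e²/(π²E) = 4.572×10^5 × 9.600² / (π² × 1.08×10^11) = 3.953×10^-5 m⁴
I_req = 3.953×10^7 mm⁴
Rectangle, weak axis: I_min = h·b³/12 with h = 184 mm fixed  ⇒  b = (12I/h)^(1/3) = 137 mm

b ≈ 137 mm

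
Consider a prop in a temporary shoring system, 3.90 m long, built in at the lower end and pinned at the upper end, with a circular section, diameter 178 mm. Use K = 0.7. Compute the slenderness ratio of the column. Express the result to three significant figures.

λ ≈ 61.3

I = πd⁴/64 = π×178⁴/64 = 4.928×10^7 mm⁴
A = 2.488×10^4 mm²;  r_min = √(I/A) = √(4.928×10^7/2.488×10^4) = 44.50 mm
L_e = K·L = 0.7 × 3.90 m = 2.730 m = 2730.0 mm
λ = L_e / r_min = 2730.0 / 44.50 = 61.3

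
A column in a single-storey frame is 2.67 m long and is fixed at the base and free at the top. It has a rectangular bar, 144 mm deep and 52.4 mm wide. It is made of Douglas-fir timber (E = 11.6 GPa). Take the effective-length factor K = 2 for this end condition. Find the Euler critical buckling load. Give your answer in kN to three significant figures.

Buckling occurs about the weak axis: I_min = h·b³/12 with b = 52.4 mm (the shorter side).
I_min = 144×52.4³/12 = 1.727×10^6 mm⁴
I = 1.727×10^6 mm⁴ = 1.727×10^-6 m⁴
Effective length L_e = K·L = 2 × 2.67 = 5.340 m
P_cr = π²EI / L_e² = π² × 11.6×10⁹ × 1.727×10^-6 / 5.340² = 6.932×10^3 N

P_cr ≈ 6.93 kN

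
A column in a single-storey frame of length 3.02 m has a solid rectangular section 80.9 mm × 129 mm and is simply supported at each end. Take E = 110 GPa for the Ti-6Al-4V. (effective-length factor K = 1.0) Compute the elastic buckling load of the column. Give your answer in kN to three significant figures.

Buckling occurs about the weak axis: I_min = h·b³/12 with b = 80.9 mm (the shorter side).
I_min = 129×80.9³/12 = 5.692×10^6 mm⁴
I = 5.692×10^6 mm⁴ = 5.692×10^-6 m⁴
Effective length L_e = K·L = 1 × 3.02 = 3.020 m
P_cr = π²EI / L_e² = π² × 110×10⁹ × 5.692×10^-6 / 3.020² = 6.775×10^5 N

P_cr ≈ 678 kN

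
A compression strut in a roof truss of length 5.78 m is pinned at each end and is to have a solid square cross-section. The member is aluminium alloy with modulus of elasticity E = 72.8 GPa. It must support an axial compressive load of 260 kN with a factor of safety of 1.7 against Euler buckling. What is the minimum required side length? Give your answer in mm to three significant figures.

a ≈ 125 mm

Required P_cr = n·P = 1.7 × 260 = 442.0 kN
L_e = K·L = 1 × 5.78 = 5.780 m
Required I = P_cr·L_e²/(π²E) = 4.420×10^5 × 5.780² / (π² × 7.28×10^10) = 2.055×10^-5 m⁴
I_req = 2.055×10^7 mm⁴
Solid square: I = a⁴/12  ⇒  a = (12I)^(1/4) = (12×2.055×10^7)^(1/4) = 125 mm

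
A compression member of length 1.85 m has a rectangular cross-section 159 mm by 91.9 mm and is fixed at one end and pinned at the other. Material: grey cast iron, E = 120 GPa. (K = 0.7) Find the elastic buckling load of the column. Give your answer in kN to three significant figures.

P_cr ≈ 7260 kN

Buckling occurs about the weak axis: I_min = h·b³/12 with b = 91.9 mm (the shorter side).
I_min = 159×91.9³/12 = 1.028×10^7 mm⁴
I = 1.028×10^7 mm⁴ = 1.028×10^-5 m⁴
Effective length L_e = K·L = 0.7 × 1.85 = 1.295 m
P_cr = π²EI / L_e² = π² × 120×10⁹ × 1.028×10^-5 / 1.295² = 7.263×10^6 N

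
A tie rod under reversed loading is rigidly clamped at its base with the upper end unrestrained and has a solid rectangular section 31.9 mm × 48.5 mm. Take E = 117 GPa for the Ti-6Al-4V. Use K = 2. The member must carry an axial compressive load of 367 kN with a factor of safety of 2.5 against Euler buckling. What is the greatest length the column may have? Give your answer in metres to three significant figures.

Buckling occurs about the weak axis: I_min = h·b³/12 with b = 31.9 mm (the shorter side).
I_min = 48.5×31.9³/12 = 1.312×10^5 mm⁴
I = 1.312×10^-7 m⁴
Required critical load P_cr = n·P = 2.5 × 367 = 917.5 kN = 9.175×10^5 N
From P_cr = π²EI/(K·L)²:  L = (1/K)·√(π²EI/P_cr) = (1/2)·√(π²×1.17×10^11×1.312×10^-7/9.175×10^5)
L = 0.203 m

L_max ≈ 0.203 m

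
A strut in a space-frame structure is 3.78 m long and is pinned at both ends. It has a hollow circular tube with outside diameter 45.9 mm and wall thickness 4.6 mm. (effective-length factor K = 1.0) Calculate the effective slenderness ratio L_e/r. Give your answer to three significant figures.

λ ≈ 257

Inner diameter d_i = 45.9 − 2×4.6 = 36.70 mm
I = π(d_o⁴ − d_i⁴)/64 = π(45.9⁴ − 36.70⁴)/64 = 1.288×10^5 mm⁴
A = 596.8 mm²;  r_min = √(I/A) = √(1.288×10^5/596.8) = 14.69 mm
L_e = K·L = 1 × 3.78 m = 3.780 m = 3780.0 mm
λ = L_e / r_min = 3780.0 / 14.69 = 257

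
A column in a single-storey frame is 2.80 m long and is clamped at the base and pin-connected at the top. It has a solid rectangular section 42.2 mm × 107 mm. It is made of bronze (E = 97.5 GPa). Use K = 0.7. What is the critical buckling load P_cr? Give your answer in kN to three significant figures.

P_cr ≈ 168 kN

Buckling occurs about the weak axis: I_min = h·b³/12 with b = 42.2 mm (the shorter side).
I_min = 107×42.2³/12 = 6.701×10^5 mm⁴
I = 6.701×10^5 mm⁴ = 6.701×10^-7 m⁴
Effective length L_e = K·L = 0.7 × 2.80 = 1.960 m
P_cr = π²EI / L_e² = π² × 97.5×10⁹ × 6.701×10^-7 / 1.960² = 1.679×10^5 N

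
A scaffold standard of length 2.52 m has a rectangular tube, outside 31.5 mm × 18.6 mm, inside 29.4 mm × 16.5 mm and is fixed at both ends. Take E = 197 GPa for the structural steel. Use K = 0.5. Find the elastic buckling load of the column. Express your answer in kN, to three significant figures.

P_cr ≈ 7.21 kN

Weak-axis I_min = (h_o·b_o³ − h_i·b_i³)/12 with b_o = 18.6, b_i = 16.50 mm (shorter outer/inner sides).
I_min = (31.5×18.6³ − 29.40×16.50³)/12 = 5.886×10^3 mm⁴
I = 5.886×10^3 mm⁴ = 5.886×10^-9 m⁴
Effective length L_e = K·L = 0.5 × 2.52 = 1.260 m
P_cr = π²EI / L_e² = π² × 197×10⁹ × 5.886×10^-9 / 1.260² = 7.208×10^3 N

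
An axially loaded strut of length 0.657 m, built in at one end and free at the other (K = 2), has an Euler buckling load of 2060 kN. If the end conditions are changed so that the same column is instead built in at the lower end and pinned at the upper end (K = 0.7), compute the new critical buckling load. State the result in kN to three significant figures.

P_cr ∝ 1/K², so P_cr,new = P_cr,old × (K_old/K_new)² = 2060 × (2/0.7)²
= 2060 × 8.163 = 16800 kN

P_cr ≈ 16800 kN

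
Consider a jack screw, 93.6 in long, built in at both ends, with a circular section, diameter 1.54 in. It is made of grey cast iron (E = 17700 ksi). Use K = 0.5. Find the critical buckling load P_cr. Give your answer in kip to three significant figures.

P_cr ≈ 22.0 kip

I = πd⁴/64 = π×1.54⁴/64 = 0.2761 in⁴
Effective length L_e = K·L = 0.5 × 93.6 = 46.80 in
P_cr = π²EI / L_e² = π² × 17700×10³ × 0.2761 / 46.80² = 2.202×10^4 lb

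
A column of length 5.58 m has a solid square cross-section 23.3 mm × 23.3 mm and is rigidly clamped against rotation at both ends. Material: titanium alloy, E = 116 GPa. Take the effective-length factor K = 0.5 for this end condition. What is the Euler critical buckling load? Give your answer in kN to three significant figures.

I = a⁴/12 = 23.3⁴/12 = 2.456×10^4 mm⁴
I = 2.456×10^4 mm⁴ = 2.456×10^-8 m⁴
Effective length L_e = K·L = 0.5 × 5.58 = 2.790 m
P_cr = π²EI / L_e² = π² × 116×10⁹ × 2.456×10^-8 / 2.790² = 3.612×10^3 N

P_cr ≈ 3.61 kN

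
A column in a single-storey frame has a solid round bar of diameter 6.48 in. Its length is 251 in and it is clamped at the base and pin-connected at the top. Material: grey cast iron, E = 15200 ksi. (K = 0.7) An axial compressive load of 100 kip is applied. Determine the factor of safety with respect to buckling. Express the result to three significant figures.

I = πd⁴/64 = π×6.48⁴/64 = 86.55 in⁴
Effective length L_e = K·L = 0.7 × 251 = 175.7 in
P_cr = π²EI / L_e² = π² × 15200×10³ × 86.55 / 175.7² = 4.206×10^5 lb
Factor of safety n = P_cr / P = 420.60 / 100 = 4.21

n ≈ 4.21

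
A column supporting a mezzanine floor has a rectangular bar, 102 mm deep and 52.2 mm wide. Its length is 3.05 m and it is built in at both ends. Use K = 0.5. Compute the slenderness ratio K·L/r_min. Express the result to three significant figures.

λ ≈ 101

Buckling occurs about the weak axis: I_min = h·b³/12 with b = 52.2 mm (the shorter side).
I_min = 102×52.2³/12 = 1.209×10^6 mm⁴
A = 5.324×10^3 mm²;  r_min = √(I/A) = √(1.209×10^6/5.324×10^3) = 15.07 mm
L_e = K·L = 0.5 × 3.05 m = 1.525 m = 1525.0 mm
λ = L_e / r_min = 1525.0 / 15.07 = 101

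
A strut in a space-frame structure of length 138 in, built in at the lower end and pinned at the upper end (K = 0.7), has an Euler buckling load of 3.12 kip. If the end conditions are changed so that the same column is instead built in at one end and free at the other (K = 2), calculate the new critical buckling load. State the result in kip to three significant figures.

P_cr ∝ 1/K², so P_cr,new = P_cr,old × (K_old/K_new)² = 3.12 × (0.7/2)²
= 3.12 × 0.1225 = 0.382 kip

P_cr ≈ 0.382 kip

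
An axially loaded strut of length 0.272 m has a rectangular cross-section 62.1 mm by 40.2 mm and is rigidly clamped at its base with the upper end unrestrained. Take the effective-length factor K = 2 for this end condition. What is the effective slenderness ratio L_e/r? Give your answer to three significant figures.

λ ≈ 46.9

For a rectangle r_min = b/√12 = 40.2/√12 = 11.60 mm
L_e = K·L = 2 × 0.272 m = 0.5440 m = 544.00 mm
λ = L_e / r_min = 544.00 / 11.60 = 46.9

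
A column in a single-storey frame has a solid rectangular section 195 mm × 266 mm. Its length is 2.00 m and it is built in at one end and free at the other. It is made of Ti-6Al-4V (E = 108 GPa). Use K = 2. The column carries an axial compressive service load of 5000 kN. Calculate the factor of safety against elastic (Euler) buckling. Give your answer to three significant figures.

Buckling occurs about the weak axis: I_min = h·b³/12 with b = 195 mm (the shorter side).
I_min = 266×195³/12 = 1.644×10^8 mm⁴
I = 1.644×10^8 mm⁴ = 1.644×10^-4 m⁴
Effective length L_e = K·L = 2 × 2.00 = 4.000 m
P_cr = π²EI / L_e² = π² × 108×10⁹ × 1.644×10^-4 / 4.000² = 1.095×10^7 N
Factor of safety n = P_cr / P = 10950 / 5000 = 2.19

n ≈ 2.19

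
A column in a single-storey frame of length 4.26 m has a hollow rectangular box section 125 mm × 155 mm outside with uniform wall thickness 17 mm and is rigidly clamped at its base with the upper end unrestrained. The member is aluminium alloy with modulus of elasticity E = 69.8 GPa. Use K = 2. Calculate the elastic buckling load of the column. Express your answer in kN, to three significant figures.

Inner dimensions: h_i = 155 − 2×17 = 121.0 mm, b_i = 125 − 2×17 = 91.00 mm
Weak-axis I_min = (h_o·b_o³ − h_i·b_i³)/12 with b_o = 125, b_i = 91.00 mm (shorter outer/inner sides).
I_min = (155×125³ − 121.0×91.00³)/12 = 1.763×10^7 mm⁴
I = 1.763×10^7 mm⁴ = 1.763×10^-5 m⁴
Effective length L_e = K·L = 2 × 4.26 = 8.520 m
P_cr = π²EI / L_e² = π² × 69.8×10⁹ × 1.763×10^-5 / 8.520² = 1.673×10^5 N

P_cr ≈ 167 kN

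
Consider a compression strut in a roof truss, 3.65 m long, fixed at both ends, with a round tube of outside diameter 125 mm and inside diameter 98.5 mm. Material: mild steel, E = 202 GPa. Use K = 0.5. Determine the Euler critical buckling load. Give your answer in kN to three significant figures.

P_cr ≈ 4410 kN

d_o = 125 mm, d_i = 98.5 mm
I = π(d_o⁴ − d_i⁴)/64 = π(125⁴ − 98.50⁴)/64 = 7.363×10^6 mm⁴
I = 7.363×10^6 mm⁴ = 7.363×10^-6 m⁴
Effective length L_e = K·L = 0.5 × 3.65 = 1.825 m
P_cr = π²EI / L_e² = π² × 202×10⁹ × 7.363×10^-6 / 1.825² = 4.408×10^6 N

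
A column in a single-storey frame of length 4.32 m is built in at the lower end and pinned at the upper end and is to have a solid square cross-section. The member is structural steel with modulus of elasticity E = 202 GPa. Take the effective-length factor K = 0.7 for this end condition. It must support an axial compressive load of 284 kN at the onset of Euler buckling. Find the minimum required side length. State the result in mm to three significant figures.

L_e = K·L = 0.7 × 4.32 = 3.024 m
Required I = P_cr·L_e²/(π²E) = 2.840×10^5 × 3.024² / (π² × 2.02×10^11) = 1.303×10^-6 m⁴
I_req = 1.303×10^6 mm⁴
Solid square: I = a⁴/12  ⇒  a = (12I)^(1/4) = (12×1.303×10^6)^(1/4) = 62.9 mm

a ≈ 62.9 mm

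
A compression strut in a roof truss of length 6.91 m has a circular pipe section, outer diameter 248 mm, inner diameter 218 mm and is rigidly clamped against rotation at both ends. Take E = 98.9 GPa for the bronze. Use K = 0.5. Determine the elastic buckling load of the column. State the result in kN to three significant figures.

d_o = 248 mm, d_i = 218 mm
I = π(d_o⁴ − d_i⁴)/64 = π(248⁴ − 218.0⁴)/64 = 7.482×10^7 mm⁴
I = 7.482×10^7 mm⁴ = 7.482×10^-5 m⁴
Effective length L_e = K·L = 0.5 × 6.91 = 3.455 m
P_cr = π²EI / L_e² = π² × 98.9×10⁹ × 7.482×10^-5 / 3.455² = 6.118×10^6 N

P_cr ≈ 6120 kN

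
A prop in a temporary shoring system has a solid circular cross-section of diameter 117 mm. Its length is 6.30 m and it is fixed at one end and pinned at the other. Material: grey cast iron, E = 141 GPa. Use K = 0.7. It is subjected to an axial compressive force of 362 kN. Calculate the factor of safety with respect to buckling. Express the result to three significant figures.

I = πd⁴/64 = π×117⁴/64 = 9.198×10^6 mm⁴
I = 9.198×10^6 mm⁴ = 9.198×10^-6 m⁴
Effective length L_e = K·L = 0.7 × 6.30 = 4.410 m
P_cr = π²EI / L_e² = π² × 141×10⁹ × 9.198×10^-6 / 4.410² = 6.582×10^5 N
Factor of safety n = P_cr / P = 658.20 / 362 = 1.82

n ≈ 1.82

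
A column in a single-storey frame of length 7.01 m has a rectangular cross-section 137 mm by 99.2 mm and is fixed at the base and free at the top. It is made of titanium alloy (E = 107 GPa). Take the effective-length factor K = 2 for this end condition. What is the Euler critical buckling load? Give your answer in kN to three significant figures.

Buckling occurs about the weak axis: I_min = h·b³/12 with b = 99.2 mm (the shorter side).
I_min = 137×99.2³/12 = 1.114×10^7 mm⁴
I = 1.114×10^7 mm⁴ = 1.114×10^-5 m⁴
Effective length L_e = K·L = 2 × 7.01 = 14.02 m
P_cr = π²EI / L_e² = π² × 107×10⁹ × 1.114×10^-5 / 14.02² = 5.988×10^4 N

P_cr ≈ 59.9 kN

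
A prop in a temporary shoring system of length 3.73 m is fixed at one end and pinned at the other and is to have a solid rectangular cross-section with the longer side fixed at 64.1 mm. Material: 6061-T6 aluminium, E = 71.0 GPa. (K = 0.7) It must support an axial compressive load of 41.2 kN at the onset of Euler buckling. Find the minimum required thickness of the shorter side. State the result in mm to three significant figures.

b ≈ 42.2 mm

L_e = K·L = 0.7 × 3.73 = 2.611 m
Required I = P_cr·L_e²/(π²E) = 4.120×10^4 × 2.611² / (π² × 7.10×10^10) = 4.008×10^-7 m⁴
I_req = 4.008×10^5 mm⁴
Rectangle, weak axis: I_min = h·b³/12 with h = 64.1 mm fixed  ⇒  b = (12I/h)^(1/3) = 42.2 mm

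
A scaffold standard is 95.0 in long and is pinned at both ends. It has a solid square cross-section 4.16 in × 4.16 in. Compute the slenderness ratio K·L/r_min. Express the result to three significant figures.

I = a⁴/12 = 4.16⁴/12 = 24.96 in⁴
A = 17.31 in²;  r_min = √(I/A) = √(24.96/17.31) = 1.201 in
L_e = K·L = 1 × 95.0 = 95.00 in
λ = L_e / r_min = 95.000 / 1.201 = 79.1

λ ≈ 79.1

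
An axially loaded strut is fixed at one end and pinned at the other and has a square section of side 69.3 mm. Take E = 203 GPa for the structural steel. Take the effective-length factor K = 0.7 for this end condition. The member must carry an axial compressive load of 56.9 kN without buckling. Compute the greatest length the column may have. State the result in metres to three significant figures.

L_max ≈ 11.8 m

I = a⁴/12 = 69.3⁴/12 = 1.922×10^6 mm⁴
I = 1.922×10^-6 m⁴
At the buckling limit P_cr = P = 5.690×10^4 N
From P_cr = π²EI/(K·L)²:  L = (1/K)·√(π²EI/P_cr) = (1/0.7)·√(π²×2.03×10^11×1.922×10^-6/5.690×10^4)
L = 11.8 m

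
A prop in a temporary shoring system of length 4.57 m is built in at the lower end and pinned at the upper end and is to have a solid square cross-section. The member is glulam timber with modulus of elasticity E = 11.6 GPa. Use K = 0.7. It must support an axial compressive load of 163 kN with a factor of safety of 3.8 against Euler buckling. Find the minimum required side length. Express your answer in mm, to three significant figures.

Required P_cr = n·P = 3.8 × 163 = 619.4 kN
L_e = K·L = 0.7 × 4.57 = 3.199 m
Required I = P_cr·L_e²/(π²E) = 6.194×10^5 × 3.199² / (π² × 1.16×10^10) = 5.537×10^-5 m⁴
I_req = 5.537×10^7 mm⁴
Solid square: I = a⁴/12  ⇒  a = (12I)^(1/4) = (12×5.537×10^7)^(1/4) = 161 mm

a ≈ 161 mm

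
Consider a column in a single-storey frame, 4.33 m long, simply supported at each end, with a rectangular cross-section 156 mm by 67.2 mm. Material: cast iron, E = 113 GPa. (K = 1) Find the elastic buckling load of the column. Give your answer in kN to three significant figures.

Buckling occurs about the weak axis: I_min = h·b³/12 with b = 67.2 mm (the shorter side).
I_min = 156×67.2³/12 = 3.945×10^6 mm⁴
I = 3.945×10^6 mm⁴ = 3.945×10^-6 m⁴
Effective length L_e = K·L = 1 × 4.33 = 4.330 m
P_cr = π²EI / L_e² = π² × 113×10⁹ × 3.945×10^-6 / 4.330² = 2.347×10^5 N

P_cr ≈ 235 kN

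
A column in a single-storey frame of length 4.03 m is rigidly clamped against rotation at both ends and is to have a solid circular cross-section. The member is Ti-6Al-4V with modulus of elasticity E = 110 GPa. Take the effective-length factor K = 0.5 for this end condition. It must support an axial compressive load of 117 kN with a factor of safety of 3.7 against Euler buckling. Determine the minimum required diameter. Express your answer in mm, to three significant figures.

d ≈ 75.8 mm

Required P_cr = n·P = 3.7 × 117 = 432.9 kN
L_e = K·L = 0.5 × 4.03 = 2.015 m
Required I = P_cr·L_e²/(π²E) = 4.329×10^5 × 2.015² / (π² × 1.10×10^11) = 1.619×10^-6 m⁴
I_req = 1.619×10^6 mm⁴
Solid circle: I = πd⁴/64  ⇒  d = (64I/π)^(1/4) = (64×1.619×10^6/π)^(1/4) = 75.8 mm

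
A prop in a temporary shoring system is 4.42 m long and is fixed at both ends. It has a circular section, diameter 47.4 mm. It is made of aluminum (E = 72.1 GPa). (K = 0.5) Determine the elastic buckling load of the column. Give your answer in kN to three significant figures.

P_cr ≈ 36.1 kN

I = πd⁴/64 = π×47.4⁴/64 = 2.478×10^5 mm⁴
I = 2.478×10^5 mm⁴ = 2.478×10^-7 m⁴
Effective length L_e = K·L = 0.5 × 4.42 = 2.210 m
P_cr = π²EI / L_e² = π² × 72.1×10⁹ × 2.478×10^-7 / 2.210² = 3.610×10^4 N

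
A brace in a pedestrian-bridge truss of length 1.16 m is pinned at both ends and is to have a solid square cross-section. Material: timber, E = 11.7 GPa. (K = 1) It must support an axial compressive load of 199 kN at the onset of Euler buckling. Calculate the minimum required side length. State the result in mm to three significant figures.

a ≈ 72.6 mm

L_e = K·L = 1 × 1.16 = 1.160 m
Required I = P_cr·L_e²/(π²E) = 1.990×10^5 × 1.160² / (π² × 1.17×10^10) = 2.319×10^-6 m⁴
I_req = 2.319×10^6 mm⁴
Solid square: I = a⁴/12  ⇒  a = (12I)^(1/4) = (12×2.319×10^6)^(1/4) = 72.6 mm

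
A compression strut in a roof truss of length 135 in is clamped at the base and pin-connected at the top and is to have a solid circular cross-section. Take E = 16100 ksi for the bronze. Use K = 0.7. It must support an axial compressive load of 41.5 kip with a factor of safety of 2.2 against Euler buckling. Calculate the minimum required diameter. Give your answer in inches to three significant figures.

Required P_cr = n·P = 2.2 × 41.5 = 91.30 kip
L_e = K·L = 0.7 × 135 = 94.50 in
Required I = P_cr·L_e²/(π²E) = 9.130×10^4 × 94.50² / (π² × 1.61×10^7) = 5.131 in⁴
Solid circle: I = πd⁴/64  ⇒  d = (64I/π)^(1/4) = (64×5.131/π)^(1/4) = 3.20 in

d ≈ 3.20 in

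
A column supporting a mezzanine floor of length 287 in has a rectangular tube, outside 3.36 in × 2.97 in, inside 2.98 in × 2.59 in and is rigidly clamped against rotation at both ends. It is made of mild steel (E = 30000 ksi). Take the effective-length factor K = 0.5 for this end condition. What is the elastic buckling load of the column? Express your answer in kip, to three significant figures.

Weak-axis I_min = (h_o·b_o³ − h_i·b_i³)/12 with b_o = 2.97, b_i = 2.590 in (shorter outer/inner sides).
I_min = (3.36×2.97³ − 2.980×2.590³)/12 = 3.021 in⁴
Effective length L_e = K·L = 0.5 × 287 = 143.5 in
P_cr = π²EI / L_e² = π² × 30000×10³ × 3.021 / 143.5² = 4.344×10^4 lb

P_cr ≈ 43.4 kip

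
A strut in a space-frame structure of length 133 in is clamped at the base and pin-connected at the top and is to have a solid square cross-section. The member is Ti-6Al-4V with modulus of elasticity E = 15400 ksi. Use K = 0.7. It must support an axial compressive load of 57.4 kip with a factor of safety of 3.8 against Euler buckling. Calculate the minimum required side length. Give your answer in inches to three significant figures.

a ≈ 3.50 in

Required P_cr = n·P = 3.8 × 57.4 = 218.1 kip
L_e = K·L = 0.7 × 133 = 93.10 in
Required I = P_cr·L_e²/(π²E) = 2.181×10^5 × 93.10² / (π² × 1.54×10^7) = 12.44 in⁴
Solid square: I = a⁴/12  ⇒  a = (12I)^(1/4) = (12×12.44)^(1/4) = 3.50 in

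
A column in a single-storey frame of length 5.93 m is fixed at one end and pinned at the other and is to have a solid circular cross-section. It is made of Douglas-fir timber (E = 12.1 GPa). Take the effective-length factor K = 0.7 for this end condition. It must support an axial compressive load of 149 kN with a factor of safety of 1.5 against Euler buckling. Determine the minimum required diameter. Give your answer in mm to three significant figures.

d ≈ 160 mm

Required P_cr = n·P = 1.5 × 149 = 223.5 kN
L_e = K·L = 0.7 × 5.93 = 4.151 m
Required I = P_cr·L_e²/(π²E) = 2.235×10^5 × 4.151² / (π² × 1.21×10^10) = 3.225×10^-5 m⁴
I_req = 3.225×10^7 mm⁴
Solid circle: I = πd⁴/64  ⇒  d = (64I/π)^(1/4) = (64×3.225×10^7/π)^(1/4) = 160 mm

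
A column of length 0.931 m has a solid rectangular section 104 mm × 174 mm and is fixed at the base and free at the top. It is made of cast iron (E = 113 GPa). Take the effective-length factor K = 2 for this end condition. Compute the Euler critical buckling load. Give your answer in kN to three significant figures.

Buckling occurs about the weak axis: I_min = h·b³/12 with b = 104 mm (the shorter side).
I_min = 174×104³/12 = 1.631×10^7 mm⁴
I = 1.631×10^7 mm⁴ = 1.631×10^-5 m⁴
Effective length L_e = K·L = 2 × 0.931 = 1.862 m
P_cr = π²EI / L_e² = π² × 113×10⁹ × 1.631×10^-5 / 1.862² = 5.247×10^6 N

P_cr ≈ 5250 kN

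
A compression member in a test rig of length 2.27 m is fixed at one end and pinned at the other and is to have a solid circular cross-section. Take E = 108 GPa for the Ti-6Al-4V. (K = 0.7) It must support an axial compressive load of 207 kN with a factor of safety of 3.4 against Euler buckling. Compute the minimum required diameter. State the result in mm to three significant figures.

d ≈ 76.3 mm

Required P_cr = n·P = 3.4 × 207 = 703.8 kN
L_e = K·L = 0.7 × 2.27 = 1.589 m
Required I = P_cr·L_e²/(π²E) = 7.038×10^5 × 1.589² / (π² × 1.08×10^11) = 1.667×10^-6 m⁴
I_req = 1.667×10^6 mm⁴
Solid circle: I = πd⁴/64  ⇒  d = (64I/π)^(1/4) = (64×1.667×10^6/π)^(1/4) = 76.3 mm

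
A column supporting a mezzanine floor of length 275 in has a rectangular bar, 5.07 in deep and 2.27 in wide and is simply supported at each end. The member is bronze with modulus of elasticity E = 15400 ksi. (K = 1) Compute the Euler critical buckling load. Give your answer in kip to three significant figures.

Buckling occurs about the weak axis: I_min = h·b³/12 with b = 2.27 in (the shorter side).
I_min = 5.07×2.27³/12 = 4.942 in⁴
Effective length L_e = K·L = 1 × 275 = 275.0 in
P_cr = π²EI / L_e² = π² × 15400×10³ × 4.942 / 275.0² = 9.933×10^3 lb

P_cr ≈ 9.93 kip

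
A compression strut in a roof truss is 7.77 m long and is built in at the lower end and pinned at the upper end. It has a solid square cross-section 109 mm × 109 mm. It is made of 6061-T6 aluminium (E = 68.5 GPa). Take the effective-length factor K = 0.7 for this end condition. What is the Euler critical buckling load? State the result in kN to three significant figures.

I = a⁴/12 = 109⁴/12 = 1.176×10^7 mm⁴
I = 1.176×10^7 mm⁴ = 1.176×10^-5 m⁴
Effective length L_e = K·L = 0.7 × 7.77 = 5.439 m
P_cr = π²EI / L_e² = π² × 68.5×10⁹ × 1.176×10^-5 / 5.439² = 2.688×10^5 N

P_cr ≈ 269 kN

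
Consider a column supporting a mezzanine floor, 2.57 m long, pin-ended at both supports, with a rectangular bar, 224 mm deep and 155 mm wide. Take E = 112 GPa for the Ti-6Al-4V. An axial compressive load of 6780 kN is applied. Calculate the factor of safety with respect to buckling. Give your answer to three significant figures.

Buckling occurs about the weak axis: I_min = h·b³/12 with b = 155 mm (the shorter side).
I_min = 224×155³/12 = 6.951×10^7 mm⁴
I = 6.951×10^7 mm⁴ = 6.951×10^-5 m⁴
Effective length L_e = K·L = 1 × 2.57 = 2.570 m
P_cr = π²EI / L_e² = π² × 112×10⁹ × 6.951×10^-5 / 2.570² = 1.163×10^7 N
Factor of safety n = P_cr / P = 11634 / 6780 = 1.72

n ≈ 1.72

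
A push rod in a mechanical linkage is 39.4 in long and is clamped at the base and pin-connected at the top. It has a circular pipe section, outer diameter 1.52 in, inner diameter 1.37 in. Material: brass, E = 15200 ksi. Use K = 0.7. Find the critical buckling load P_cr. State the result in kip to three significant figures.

d_o = 1.52 in, d_i = 1.37 in
I = π(d_o⁴ − d_i⁴)/64 = π(1.52⁴ − 1.370⁴)/64 = 8.910×10^-2 in⁴
Effective length L_e = K·L = 0.7 × 39.4 = 27.58 in
P_cr = π²EI / L_e² = π² × 15200×10³ × 8.910×10^-2 / 27.58² = 1.757×10^4 lb

P_cr ≈ 17.6 kip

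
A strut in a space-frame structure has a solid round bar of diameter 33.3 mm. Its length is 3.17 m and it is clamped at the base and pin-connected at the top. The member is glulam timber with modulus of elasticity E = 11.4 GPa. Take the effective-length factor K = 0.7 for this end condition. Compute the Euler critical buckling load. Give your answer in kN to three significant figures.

I = πd⁴/64 = π×33.3⁴/64 = 6.036×10^4 mm⁴
I = 6.036×10^4 mm⁴ = 6.036×10^-8 m⁴
Effective length L_e = K·L = 0.7 × 3.17 = 2.219 m
P_cr = π²EI / L_e² = π² × 11.4×10⁹ × 6.036×10^-8 / 2.219² = 1.379×10^3 N

P_cr ≈ 1.38 kN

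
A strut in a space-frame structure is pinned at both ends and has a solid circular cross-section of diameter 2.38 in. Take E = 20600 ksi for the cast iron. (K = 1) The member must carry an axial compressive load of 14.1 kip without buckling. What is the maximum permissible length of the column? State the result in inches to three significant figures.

L_max ≈ 151 in

I = πd⁴/64 = π×2.38⁴/64 = 1.575 in⁴
At the buckling limit P_cr = P = 1.410×10^4 lb
From P_cr = π²EI/(K·L)²:  L = (1/K)·√(π²EI/P_cr) = (1/1)·√(π²×2.06×10^7×1.575/1.410×10^4)
L = 151 in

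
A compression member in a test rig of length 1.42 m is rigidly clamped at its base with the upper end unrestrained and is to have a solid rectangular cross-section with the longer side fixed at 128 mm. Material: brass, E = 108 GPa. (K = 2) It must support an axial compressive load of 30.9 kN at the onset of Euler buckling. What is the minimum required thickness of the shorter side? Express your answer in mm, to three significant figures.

L_e = K·L = 2 × 1.42 = 2.840 m
Required I = P_cr·L_e²/(π²E) = 3.090×10^4 × 2.840² / (π² × 1.08×10^11) = 2.338×10^-7 m⁴
I_req = 2.338×10^5 mm⁴
Rectangle, weak axis: I_min = h·b³/12 with h = 128 mm fixed  ⇒  b = (12I/h)^(1/3) = 28.0 mm

b ≈ 28.0 mm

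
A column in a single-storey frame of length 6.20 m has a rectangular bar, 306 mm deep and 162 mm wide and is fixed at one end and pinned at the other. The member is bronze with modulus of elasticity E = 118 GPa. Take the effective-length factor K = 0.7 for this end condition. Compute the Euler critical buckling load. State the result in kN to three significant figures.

Buckling occurs about the weak axis: I_min = h·b³/12 with b = 162 mm (the shorter side).
I_min = 306×162³/12 = 1.084×10^8 mm⁴
I = 1.084×10^8 mm⁴ = 1.084×10^-4 m⁴
Effective length L_e = K·L = 0.7 × 6.20 = 4.340 m
P_cr = π²EI / L_e² = π² × 118×10⁹ × 1.084×10^-4 / 4.340² = 6.703×10^6 N

P_cr ≈ 6700 kN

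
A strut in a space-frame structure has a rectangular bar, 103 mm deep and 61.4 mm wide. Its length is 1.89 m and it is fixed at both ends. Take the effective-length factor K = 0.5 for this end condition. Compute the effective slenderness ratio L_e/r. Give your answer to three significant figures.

λ ≈ 53.3

Buckling occurs about the weak axis: I_min = h·b³/12 with b = 61.4 mm (the shorter side).
I_min = 103×61.4³/12 = 1.987×10^6 mm⁴
A = 6.324×10^3 mm²;  r_min = √(I/A) = √(1.987×10^6/6.324×10^3) = 17.72 mm
L_e = K·L = 0.5 × 1.89 m = 0.9450 m = 945.00 mm
λ = L_e / r_min = 945.00 / 17.72 = 53.3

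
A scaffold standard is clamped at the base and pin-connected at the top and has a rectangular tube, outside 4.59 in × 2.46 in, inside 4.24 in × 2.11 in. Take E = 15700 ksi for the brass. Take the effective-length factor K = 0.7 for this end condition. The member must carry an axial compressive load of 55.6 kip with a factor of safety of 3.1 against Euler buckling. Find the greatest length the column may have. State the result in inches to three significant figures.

L_max ≈ 66.0 in

Weak-axis I_min = (h_o·b_o³ − h_i·b_i³)/12 with b_o = 2.46, b_i = 2.110 in (shorter outer/inner sides).
I_min = (4.59×2.46³ − 4.240×2.110³)/12 = 2.375 in⁴
Required critical load P_cr = n·P = 3.1 × 55.6 = 172.4 kip = 1.724×10^5 lb
From P_cr = π²EI/(K·L)²:  L = (1/K)·√(π²EI/P_cr) = (1/0.7)·√(π²×1.57×10^7×2.375/1.724×10^5)
L = 66.0 in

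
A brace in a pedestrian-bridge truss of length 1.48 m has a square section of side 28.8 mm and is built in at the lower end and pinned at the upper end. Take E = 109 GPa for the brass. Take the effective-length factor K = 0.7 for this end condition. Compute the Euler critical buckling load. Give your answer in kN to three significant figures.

P_cr ≈ 57.5 kN

I = a⁴/12 = 28.8⁴/12 = 5.733×10^4 mm⁴
I = 5.733×10^4 mm⁴ = 5.733×10^-8 m⁴
Effective length L_e = K·L = 0.7 × 1.48 = 1.036 m
P_cr = π²EI / L_e² = π² × 109×10⁹ × 5.733×10^-8 / 1.036² = 5.746×10^4 N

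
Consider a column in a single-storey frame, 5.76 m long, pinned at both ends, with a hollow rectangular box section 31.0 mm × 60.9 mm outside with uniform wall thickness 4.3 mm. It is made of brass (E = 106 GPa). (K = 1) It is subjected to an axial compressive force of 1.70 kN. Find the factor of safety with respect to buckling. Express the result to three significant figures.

n ≈ 1.90

Inner dimensions: h_i = 60.9 − 2×4.3 = 52.30 mm, b_i = 31.0 − 2×4.3 = 22.40 mm
Weak-axis I_min = (h_o·b_o³ − h_i·b_i³)/12 with b_o = 31.0, b_i = 22.40 mm (shorter outer/inner sides).
I_min = (60.9×31.0³ − 52.30×22.40³)/12 = 1.022×10^5 mm⁴
I = 1.022×10^5 mm⁴ = 1.022×10^-7 m⁴
Effective length L_e = K·L = 1 × 5.76 = 5.760 m
P_cr = π²EI / L_e² = π² × 106×10⁹ × 1.022×10^-7 / 5.760² = 3.223×10^3 N
Factor of safety n = P_cr / P = 3.2228 / 1.70 = 1.90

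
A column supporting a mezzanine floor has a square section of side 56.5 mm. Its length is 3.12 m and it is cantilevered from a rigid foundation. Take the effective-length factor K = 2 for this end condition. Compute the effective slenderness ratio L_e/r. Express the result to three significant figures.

I = a⁴/12 = 56.5⁴/12 = 8.492×10^5 mm⁴
A = 3.192×10^3 mm²;  r_min = √(I/A) = √(8.492×10^5/3.192×10^3) = 16.31 mm
L_e = K·L = 2 × 3.12 m = 6.240 m = 6240.0 mm
λ = L_e / r_min = 6240.0 / 16.31 = 383

λ ≈ 383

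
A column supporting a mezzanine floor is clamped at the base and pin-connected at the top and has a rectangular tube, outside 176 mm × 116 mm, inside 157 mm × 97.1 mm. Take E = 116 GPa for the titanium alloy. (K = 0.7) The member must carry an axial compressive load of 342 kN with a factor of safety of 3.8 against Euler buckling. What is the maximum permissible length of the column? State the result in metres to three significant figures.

Weak-axis I_min = (h_o·b_o³ − h_i·b_i³)/12 with b_o = 116, b_i = 97.10 mm (shorter outer/inner sides).
I_min = (176×116³ − 157.0×97.10³)/12 = 1.092×10^7 mm⁴
I = 1.092×10^-5 m⁴
Required critical load P_cr = n·P = 3.8 × 342 = 1300 kN = 1.300×10^6 N
From P_cr = π²EI/(K·L)²:  L = (1/K)·√(π²EI/P_cr) = (1/0.7)·√(π²×1.16×10^11×1.092×10^-5/1.300×10^6)
L = 4.43 m

L_max ≈ 4.43 m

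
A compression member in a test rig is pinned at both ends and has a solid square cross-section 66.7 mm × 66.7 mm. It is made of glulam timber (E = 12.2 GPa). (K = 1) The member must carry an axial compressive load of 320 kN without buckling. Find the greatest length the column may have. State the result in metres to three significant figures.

L_max ≈ 0.788 m

I = a⁴/12 = 66.7⁴/12 = 1.649×10^6 mm⁴
I = 1.649×10^-6 m⁴
At the buckling limit P_cr = P = 3.200×10^5 N
From P_cr = π²EI/(K·L)²:  L = (1/K)·√(π²EI/P_cr) = (1/1)·√(π²×1.22×10^10×1.649×10^-6/3.200×10^5)
L = 0.788 m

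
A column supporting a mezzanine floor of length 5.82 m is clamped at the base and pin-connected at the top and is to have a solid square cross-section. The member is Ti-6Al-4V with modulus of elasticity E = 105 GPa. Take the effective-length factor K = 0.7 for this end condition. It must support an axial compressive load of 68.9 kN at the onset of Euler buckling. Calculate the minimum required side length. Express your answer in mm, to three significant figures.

L_e = K·L = 0.7 × 5.82 = 4.074 m
Required I = P_cr·L_e²/(π²E) = 6.890×10^4 × 4.074² / (π² × 1.05×10^11) = 1.103×10^-6 m⁴
I_req = 1.103×10^6 mm⁴
Solid square: I = a⁴/12  ⇒  a = (12I)^(1/4) = (12×1.103×10^6)^(1/4) = 60.3 mm

a ≈ 60.3 mm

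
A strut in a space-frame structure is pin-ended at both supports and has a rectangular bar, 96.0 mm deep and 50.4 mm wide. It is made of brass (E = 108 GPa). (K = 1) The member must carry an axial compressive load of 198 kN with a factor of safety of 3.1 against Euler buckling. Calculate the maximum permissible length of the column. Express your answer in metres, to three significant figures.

L_max ≈ 1.33 m

Buckling occurs about the weak axis: I_min = h·b³/12 with b = 50.4 mm (the shorter side).
I_min = 96.0×50.4³/12 = 1.024×10^6 mm⁴
I = 1.024×10^-6 m⁴
Required critical load P_cr = n·P = 3.1 × 198 = 613.8 kN = 6.138×10^5 N
From P_cr = π²EI/(K·L)²:  L = (1/K)·√(π²EI/P_cr) = (1/1)·√(π²×1.08×10^11×1.024×10^-6/6.138×10^5)
L = 1.33 m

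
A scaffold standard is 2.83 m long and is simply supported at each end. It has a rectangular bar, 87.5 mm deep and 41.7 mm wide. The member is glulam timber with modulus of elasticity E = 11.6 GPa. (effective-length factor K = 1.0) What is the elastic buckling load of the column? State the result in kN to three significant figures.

P_cr ≈ 7.56 kN

Buckling occurs about the weak axis: I_min = h·b³/12 with b = 41.7 mm (the shorter side).
I_min = 87.5×41.7³/12 = 5.287×10^5 mm⁴
I = 5.287×10^5 mm⁴ = 5.287×10^-7 m⁴
Effective length L_e = K·L = 1 × 2.83 = 2.830 m
P_cr = π²EI / L_e² = π² × 11.6×10⁹ × 5.287×10^-7 / 2.830² = 7.558×10^3 N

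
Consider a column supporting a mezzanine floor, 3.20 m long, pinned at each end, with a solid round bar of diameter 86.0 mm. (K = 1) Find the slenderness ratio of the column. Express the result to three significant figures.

I = πd⁴/64 = π×86.0⁴/64 = 2.685×10^6 mm⁴
A = 5.809×10^3 mm²;  r_min = √(I/A) = √(2.685×10^6/5.809×10^3) = 21.50 mm
L_e = K·L = 1 × 3.20 m = 3.200 m = 3200.0 mm
λ = L_e / r_min = 3200.0 / 21.50 = 149

λ ≈ 149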